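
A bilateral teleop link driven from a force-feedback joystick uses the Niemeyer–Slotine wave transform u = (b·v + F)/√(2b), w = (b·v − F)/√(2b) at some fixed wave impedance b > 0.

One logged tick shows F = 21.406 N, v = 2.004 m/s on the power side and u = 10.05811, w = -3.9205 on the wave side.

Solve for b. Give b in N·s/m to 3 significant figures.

u + w = 6.1376;  u + w = √(2b)·v, so √(2b) = 6.1376/2.004 = 3.0627.
b = (√(2b))²/2 = 9.3800/2 = 4.6900.
(Check via u − w = 2F/√(2b): u − w = 13.9786, 2F/√(2b) = 13.9786.)

b = 4.69 N·s/m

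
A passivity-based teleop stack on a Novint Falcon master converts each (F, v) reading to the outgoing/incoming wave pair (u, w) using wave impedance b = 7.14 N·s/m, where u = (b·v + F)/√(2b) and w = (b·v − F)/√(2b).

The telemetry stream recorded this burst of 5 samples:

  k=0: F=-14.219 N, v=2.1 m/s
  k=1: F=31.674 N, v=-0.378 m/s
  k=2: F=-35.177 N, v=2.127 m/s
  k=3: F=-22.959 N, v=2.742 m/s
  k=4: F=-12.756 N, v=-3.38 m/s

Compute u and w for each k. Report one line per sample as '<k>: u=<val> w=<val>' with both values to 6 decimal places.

k=0: b·v=7.14×2.1=14.994000; √(2b)=3.778889; u=(14.994000+(-14.219))/3.778889=0.205087, w=(14.994000−(-14.219))/3.778889=7.730580
k=1: b·v=7.14×(-0.378)=-2.698920; √(2b)=3.778889; u=(-2.698920+31.674)/3.778889=7.667619, w=(-2.698920−31.674)/3.778889=-9.096039
k=2: b·v=7.14×2.127=15.186780; √(2b)=3.778889; u=(15.186780+(-35.177))/3.778889=-5.289973, w=(15.186780−(-35.177))/3.778889=13.327669
k=3: b·v=7.14×2.742=19.577880; √(2b)=3.778889; u=(19.577880+(-22.959))/3.778889=-0.894739, w=(19.577880−(-22.959))/3.778889=11.256452
k=4: b·v=7.14×(-3.38)=-24.133200; √(2b)=3.778889; u=(-24.133200+(-12.756))/3.778889=-9.761918, w=(-24.133200−(-12.756))/3.778889=-3.010726

0: u=0.205087 w=7.730580
1: u=7.667619 w=-9.096039
2: u=-5.289973 w=13.327669
3: u=-0.894739 w=11.256452
4: u=-9.761918 w=-3.010726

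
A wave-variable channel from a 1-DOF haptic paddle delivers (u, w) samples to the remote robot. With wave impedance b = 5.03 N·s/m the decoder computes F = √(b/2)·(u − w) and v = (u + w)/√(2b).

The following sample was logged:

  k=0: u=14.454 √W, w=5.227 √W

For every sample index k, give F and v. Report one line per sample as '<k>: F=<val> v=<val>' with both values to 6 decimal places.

k=0: u−w=9.227000, u+w=19.681000; √(b/2)=1.585875, √(2b)=3.171750; F=1.585875×9.227=14.632870, v=19.681000/3.171750=6.205091

0: F=14.632870 v=6.205091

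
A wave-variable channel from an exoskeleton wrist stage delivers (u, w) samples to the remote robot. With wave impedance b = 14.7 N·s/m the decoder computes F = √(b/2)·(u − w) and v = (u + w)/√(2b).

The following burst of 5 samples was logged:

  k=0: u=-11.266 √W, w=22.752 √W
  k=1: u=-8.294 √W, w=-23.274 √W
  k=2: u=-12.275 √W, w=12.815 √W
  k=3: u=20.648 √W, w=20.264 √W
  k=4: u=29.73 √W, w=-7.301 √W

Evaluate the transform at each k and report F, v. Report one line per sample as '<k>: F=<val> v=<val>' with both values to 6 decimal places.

k=0: u−w=-34.018000, u+w=11.486000; √(b/2)=2.711088, √(2b)=5.422177; F=2.711088×(-34.018)=-92.225803, v=11.486000/5.422177=2.118337
k=1: u−w=14.980000, u+w=-31.568000; √(b/2)=2.711088, √(2b)=5.422177; F=2.711088×14.98=40.612103, v=-31.568000/5.422177=-5.822016
k=2: u−w=-25.090000, u+w=0.540000; √(b/2)=2.711088, √(2b)=5.422177; F=2.711088×(-25.09)=-68.021207, v=0.540000/5.422177=0.099591
k=3: u−w=0.384000, u+w=40.912000; √(b/2)=2.711088, √(2b)=5.422177; F=2.711088×0.384=1.041058, v=40.912000/5.422177=7.545309
k=4: u−w=37.031000, u+w=22.429000; √(b/2)=2.711088, √(2b)=5.422177; F=2.711088×37.031=100.394312, v=22.429000/5.422177=4.136531

0: F=-92.225803 v=2.118337
1: F=40.612103 v=-5.822016
2: F=-68.021207 v=0.099591
3: F=1.041058 v=7.545309
4: F=100.394312 v=4.136531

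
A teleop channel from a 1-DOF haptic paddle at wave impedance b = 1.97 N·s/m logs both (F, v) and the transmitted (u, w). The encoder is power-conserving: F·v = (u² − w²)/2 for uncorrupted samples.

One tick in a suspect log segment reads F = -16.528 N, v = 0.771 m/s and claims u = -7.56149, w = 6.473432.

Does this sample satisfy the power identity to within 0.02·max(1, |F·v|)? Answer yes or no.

F·v = (-16.528)×0.771 = -12.743088 W.
(u² − w²)/2 = (57.176131 − 41.905322)/2 = 7.635405 W.
|Δ| = 20.378493;  2% of max(1, |F·v|) = 0.254862.

no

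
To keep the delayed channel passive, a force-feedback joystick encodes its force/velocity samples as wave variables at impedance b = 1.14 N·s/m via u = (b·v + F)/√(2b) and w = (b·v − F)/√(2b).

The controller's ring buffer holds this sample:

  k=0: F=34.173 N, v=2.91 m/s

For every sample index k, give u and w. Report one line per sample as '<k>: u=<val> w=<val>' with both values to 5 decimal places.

k=0: b·v=1.14×2.91=3.31740; √(2b)=1.50997; u=(3.31740+34.173)/1.50997=24.82862, w=(3.31740−34.173)/1.50997=-20.43462

0: u=24.82862 w=-20.43462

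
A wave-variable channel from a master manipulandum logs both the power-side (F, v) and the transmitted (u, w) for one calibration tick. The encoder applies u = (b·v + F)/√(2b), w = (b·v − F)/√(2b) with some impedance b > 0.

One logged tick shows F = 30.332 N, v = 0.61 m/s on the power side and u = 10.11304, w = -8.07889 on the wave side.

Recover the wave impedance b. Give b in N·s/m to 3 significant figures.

u + w = 2.0342;  u + w = √(2b)·v, so √(2b) = 2.0342/0.61 = 3.3347.
b = (√(2b))²/2 = 11.1200/2 = 5.5600.
(Check via u − w = 2F/√(2b): u − w = 18.1919, 2F/√(2b) = 18.1919.)

b = 5.56 N·s/m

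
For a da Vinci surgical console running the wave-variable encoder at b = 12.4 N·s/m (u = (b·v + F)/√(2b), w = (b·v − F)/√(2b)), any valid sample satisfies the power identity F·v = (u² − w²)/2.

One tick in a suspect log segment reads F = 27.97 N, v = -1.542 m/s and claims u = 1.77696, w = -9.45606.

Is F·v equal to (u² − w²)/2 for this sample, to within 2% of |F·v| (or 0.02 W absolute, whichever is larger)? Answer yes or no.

yes

F·v = 27.97×(-1.542) = -43.1297 W.
(u² − w²)/2 = (3.1576 − 89.4171)/2 = -43.1297 W.
|Δ| = 0.0000;  2% of max(1, |F·v|) = 0.8626.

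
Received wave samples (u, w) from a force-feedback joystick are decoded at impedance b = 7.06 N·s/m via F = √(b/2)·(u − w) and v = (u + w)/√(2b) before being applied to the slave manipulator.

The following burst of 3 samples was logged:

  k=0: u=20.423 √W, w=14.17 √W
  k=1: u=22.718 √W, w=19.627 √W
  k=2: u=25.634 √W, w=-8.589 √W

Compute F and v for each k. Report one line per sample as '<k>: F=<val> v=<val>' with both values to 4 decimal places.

0: F=11.7483 v=9.2060
1: F=5.8075 v=11.2690
2: F=64.2992 v=4.5361

k=0: u−w=6.2530, u+w=34.5930; √(b/2)=1.8788, √(2b)=3.7577; F=1.8788×6.253=11.7483, v=34.5930/3.7577=9.2060
k=1: u−w=3.0910, u+w=42.3450; √(b/2)=1.8788, √(2b)=3.7577; F=1.8788×3.091=5.8075, v=42.3450/3.7577=11.2690
k=2: u−w=34.2230, u+w=17.0450; √(b/2)=1.8788, √(2b)=3.7577; F=1.8788×34.223=64.2992, v=17.0450/3.7577=4.5361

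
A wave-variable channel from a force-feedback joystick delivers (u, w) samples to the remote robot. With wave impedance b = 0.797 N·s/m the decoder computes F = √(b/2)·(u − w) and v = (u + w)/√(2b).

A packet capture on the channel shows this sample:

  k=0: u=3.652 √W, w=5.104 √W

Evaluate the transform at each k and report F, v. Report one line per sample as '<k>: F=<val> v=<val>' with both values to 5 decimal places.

0: F=-0.91660 v=6.93524

k=0: u−w=-1.45200, u+w=8.75600; √(b/2)=0.63127, √(2b)=1.26254; F=0.63127×(-1.452)=-0.91660, v=8.75600/1.26254=6.93524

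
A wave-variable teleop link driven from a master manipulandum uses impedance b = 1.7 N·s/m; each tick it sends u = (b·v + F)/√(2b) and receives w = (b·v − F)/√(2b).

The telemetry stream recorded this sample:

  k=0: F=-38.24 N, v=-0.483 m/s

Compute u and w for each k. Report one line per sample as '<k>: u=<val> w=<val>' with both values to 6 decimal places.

k=0: b·v=1.7×(-0.483)=-0.821100; √(2b)=1.843909; u=(-0.821100+(-38.24))/1.843909=-21.183856, w=(-0.821100−(-38.24))/1.843909=20.293248

0: u=-21.183856 w=20.293248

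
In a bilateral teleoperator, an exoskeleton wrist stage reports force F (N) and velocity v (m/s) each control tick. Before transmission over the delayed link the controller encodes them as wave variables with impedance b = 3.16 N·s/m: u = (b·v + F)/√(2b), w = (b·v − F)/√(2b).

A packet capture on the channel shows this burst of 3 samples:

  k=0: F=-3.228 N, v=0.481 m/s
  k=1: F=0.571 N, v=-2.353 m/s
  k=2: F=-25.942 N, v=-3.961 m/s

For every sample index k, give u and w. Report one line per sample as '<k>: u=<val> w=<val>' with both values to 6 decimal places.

k=0: b·v=3.16×0.481=1.519960; √(2b)=2.513961; u=(1.519960+(-3.228))/2.513961=-0.679422, w=(1.519960−(-3.228))/2.513961=1.888637
k=1: b·v=3.16×(-2.353)=-7.435480; √(2b)=2.513961; u=(-7.435480+0.571)/2.513961=-2.730544, w=(-7.435480−0.571)/2.513961=-3.184807
k=2: b·v=3.16×(-3.961)=-12.516760; √(2b)=2.513961; u=(-12.516760+(-25.942))/2.513961=-15.298073, w=(-12.516760−(-25.942))/2.513961=5.340274

0: u=-0.679422 w=1.888637
1: u=-2.730544 w=-3.184807
2: u=-15.298073 w=5.340274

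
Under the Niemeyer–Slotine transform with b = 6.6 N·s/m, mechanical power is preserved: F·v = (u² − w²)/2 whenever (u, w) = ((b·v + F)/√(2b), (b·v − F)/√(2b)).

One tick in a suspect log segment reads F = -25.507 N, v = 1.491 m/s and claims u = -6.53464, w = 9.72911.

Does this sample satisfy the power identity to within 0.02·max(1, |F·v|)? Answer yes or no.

no

F·v = (-25.507)×1.491 = -38.0309 W.
(u² − w²)/2 = (42.7015 − 94.6556)/2 = -25.9770 W.
|Δ| = 12.0539;  2% of max(1, |F·v|) = 0.7606.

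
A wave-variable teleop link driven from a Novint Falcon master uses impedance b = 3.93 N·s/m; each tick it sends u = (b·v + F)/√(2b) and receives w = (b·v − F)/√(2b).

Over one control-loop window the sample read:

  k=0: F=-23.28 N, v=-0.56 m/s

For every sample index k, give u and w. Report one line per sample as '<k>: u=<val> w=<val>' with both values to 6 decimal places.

0: u=-9.088700 w=7.518702

k=0: b·v=3.93×(-0.56)=-2.200800; √(2b)=2.803569; u=(-2.200800+(-23.28))/2.803569=-9.088700, w=(-2.200800−(-23.28))/2.803569=7.518702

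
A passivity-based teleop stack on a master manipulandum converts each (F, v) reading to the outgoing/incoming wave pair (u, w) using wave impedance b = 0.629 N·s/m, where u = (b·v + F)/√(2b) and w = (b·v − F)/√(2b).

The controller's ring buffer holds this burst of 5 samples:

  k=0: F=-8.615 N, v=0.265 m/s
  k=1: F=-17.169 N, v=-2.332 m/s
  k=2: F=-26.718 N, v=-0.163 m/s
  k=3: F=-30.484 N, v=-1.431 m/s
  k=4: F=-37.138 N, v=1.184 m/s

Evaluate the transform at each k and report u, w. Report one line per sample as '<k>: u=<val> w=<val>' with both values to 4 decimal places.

k=0: b·v=0.629×0.265=0.1667; √(2b)=1.1216; u=(0.1667+(-8.615))/1.1216=-7.5323, w=(0.1667−(-8.615))/1.1216=7.8296
k=1: b·v=0.629×(-2.332)=-1.4668; √(2b)=1.1216; u=(-1.4668+(-17.169))/1.1216=-16.6153, w=(-1.4668−(-17.169))/1.1216=13.9997
k=2: b·v=0.629×(-0.163)=-0.1025; √(2b)=1.1216; u=(-0.1025+(-26.718))/1.1216=-23.9126, w=(-0.1025−(-26.718))/1.1216=23.7298
k=3: b·v=0.629×(-1.431)=-0.9001; √(2b)=1.1216; u=(-0.9001+(-30.484))/1.1216=-27.9814, w=(-0.9001−(-30.484))/1.1216=26.3764
k=4: b·v=0.629×1.184=0.7447; √(2b)=1.1216; u=(0.7447+(-37.138))/1.1216=-32.4475, w=(0.7447−(-37.138))/1.1216=33.7754

0: u=-7.5323 w=7.8296
1: u=-16.6153 w=13.9997
2: u=-23.9126 w=23.7298
3: u=-27.9814 w=26.3764
4: u=-32.4475 w=33.7754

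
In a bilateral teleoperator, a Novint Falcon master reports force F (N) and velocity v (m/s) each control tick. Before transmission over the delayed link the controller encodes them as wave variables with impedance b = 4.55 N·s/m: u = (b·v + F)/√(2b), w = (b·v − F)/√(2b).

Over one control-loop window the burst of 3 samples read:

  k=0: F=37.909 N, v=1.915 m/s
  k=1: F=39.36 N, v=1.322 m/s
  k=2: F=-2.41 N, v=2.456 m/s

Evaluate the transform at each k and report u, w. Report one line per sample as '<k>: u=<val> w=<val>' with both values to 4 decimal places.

0: u=15.4551 w=-9.6783
1: u=15.0417 w=-11.0537
2: u=2.9055 w=4.5033

k=0: b·v=4.55×1.915=8.7133; √(2b)=3.0166; u=(8.7133+37.909)/3.0166=15.4551, w=(8.7133−37.909)/3.0166=-9.6783
k=1: b·v=4.55×1.322=6.0151; √(2b)=3.0166; u=(6.0151+39.36)/3.0166=15.0417, w=(6.0151−39.36)/3.0166=-11.0537
k=2: b·v=4.55×2.456=11.1748; √(2b)=3.0166; u=(11.1748+(-2.41))/3.0166=2.9055, w=(11.1748−(-2.41))/3.0166=4.5033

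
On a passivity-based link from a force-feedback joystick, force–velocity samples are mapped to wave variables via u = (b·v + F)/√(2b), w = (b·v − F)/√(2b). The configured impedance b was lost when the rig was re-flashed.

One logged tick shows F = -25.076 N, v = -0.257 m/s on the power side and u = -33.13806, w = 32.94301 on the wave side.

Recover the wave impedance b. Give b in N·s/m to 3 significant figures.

b = 0.288 N·s/m

u + w = -0.19505;  u + w = √(2b)·v, so √(2b) = -0.19505/(-0.257) = 0.75895.
b = (√(2b))²/2 = 0.57600/2 = 0.28800.
(Check via u − w = 2F/√(2b): u − w = -66.08107, 2F/√(2b) = -66.08082.)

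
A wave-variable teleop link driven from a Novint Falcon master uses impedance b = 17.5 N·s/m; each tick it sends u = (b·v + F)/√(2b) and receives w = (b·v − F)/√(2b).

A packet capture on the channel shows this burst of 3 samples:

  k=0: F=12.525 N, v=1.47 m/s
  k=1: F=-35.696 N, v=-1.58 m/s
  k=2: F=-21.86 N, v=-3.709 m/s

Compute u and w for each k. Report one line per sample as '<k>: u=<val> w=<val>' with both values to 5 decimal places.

0: u=6.46543 w=2.23121
1: u=-10.70743 w=1.36002
2: u=-14.66638 w=-7.27636

k=0: b·v=17.5×1.47=25.72500; √(2b)=5.91608; u=(25.72500+12.525)/5.91608=6.46543, w=(25.72500−12.525)/5.91608=2.23121
k=1: b·v=17.5×(-1.58)=-27.65000; √(2b)=5.91608; u=(-27.65000+(-35.696))/5.91608=-10.70743, w=(-27.65000−(-35.696))/5.91608=1.36002
k=2: b·v=17.5×(-3.709)=-64.90750; √(2b)=5.91608; u=(-64.90750+(-21.86))/5.91608=-14.66638, w=(-64.90750−(-21.86))/5.91608=-7.27636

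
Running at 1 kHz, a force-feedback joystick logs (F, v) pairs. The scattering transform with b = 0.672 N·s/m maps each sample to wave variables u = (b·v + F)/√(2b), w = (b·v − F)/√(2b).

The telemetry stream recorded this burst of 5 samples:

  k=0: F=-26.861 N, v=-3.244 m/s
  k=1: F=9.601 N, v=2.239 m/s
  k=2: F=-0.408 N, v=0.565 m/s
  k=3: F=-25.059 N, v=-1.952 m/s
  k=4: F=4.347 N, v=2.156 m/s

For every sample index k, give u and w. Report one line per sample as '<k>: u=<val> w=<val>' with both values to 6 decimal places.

0: u=-25.050215 w=21.289413
1: u=9.579497 w=-6.983802
2: u=-0.024428 w=0.679439
3: u=-22.746928 w=20.483954
4: u=4.999380 w=-2.499907

k=0: b·v=0.672×(-3.244)=-2.179968; √(2b)=1.159310; u=(-2.179968+(-26.861))/1.159310=-25.050215, w=(-2.179968−(-26.861))/1.159310=21.289413
k=1: b·v=0.672×2.239=1.504608; √(2b)=1.159310; u=(1.504608+9.601)/1.159310=9.579497, w=(1.504608−9.601)/1.159310=-6.983802
k=2: b·v=0.672×0.565=0.379680; √(2b)=1.159310; u=(0.379680+(-0.408))/1.159310=-0.024428, w=(0.379680−(-0.408))/1.159310=0.679439
k=3: b·v=0.672×(-1.952)=-1.311744; √(2b)=1.159310; u=(-1.311744+(-25.059))/1.159310=-22.746928, w=(-1.311744−(-25.059))/1.159310=20.483954
k=4: b·v=0.672×2.156=1.448832; √(2b)=1.159310; u=(1.448832+4.347)/1.159310=4.999380, w=(1.448832−4.347)/1.159310=-2.499907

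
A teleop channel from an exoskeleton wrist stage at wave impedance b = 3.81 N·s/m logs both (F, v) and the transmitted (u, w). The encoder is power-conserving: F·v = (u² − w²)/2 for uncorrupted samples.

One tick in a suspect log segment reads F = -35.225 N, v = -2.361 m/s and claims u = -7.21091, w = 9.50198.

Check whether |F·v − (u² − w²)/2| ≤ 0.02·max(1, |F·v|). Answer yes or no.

no

F·v = (-35.225)×(-2.361) = 83.16623 W.
(u² − w²)/2 = (51.99722 − 90.28762)/2 = -19.14520 W.
|Δ| = 102.31143;  2% of max(1, |F·v|) = 1.66332.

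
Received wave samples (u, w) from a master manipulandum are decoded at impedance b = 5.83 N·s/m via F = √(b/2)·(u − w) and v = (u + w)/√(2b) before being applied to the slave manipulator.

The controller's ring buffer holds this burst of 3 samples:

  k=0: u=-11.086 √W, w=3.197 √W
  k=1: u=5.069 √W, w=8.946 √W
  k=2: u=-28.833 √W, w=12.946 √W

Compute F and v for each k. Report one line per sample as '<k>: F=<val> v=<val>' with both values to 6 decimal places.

0: F=-24.385896 v=-2.310323
1: F=-6.619346 v=4.104345
2: F=-71.330837 v=-4.652567

k=0: u−w=-14.283000, u+w=-7.889000; √(b/2)=1.707337, √(2b)=3.414674; F=1.707337×(-14.283)=-24.385896, v=-7.889000/3.414674=-2.310323
k=1: u−w=-3.877000, u+w=14.015000; √(b/2)=1.707337, √(2b)=3.414674; F=1.707337×(-3.877)=-6.619346, v=14.015000/3.414674=4.104345
k=2: u−w=-41.779000, u+w=-15.887000; √(b/2)=1.707337, √(2b)=3.414674; F=1.707337×(-41.779)=-71.330837, v=-15.887000/3.414674=-4.652567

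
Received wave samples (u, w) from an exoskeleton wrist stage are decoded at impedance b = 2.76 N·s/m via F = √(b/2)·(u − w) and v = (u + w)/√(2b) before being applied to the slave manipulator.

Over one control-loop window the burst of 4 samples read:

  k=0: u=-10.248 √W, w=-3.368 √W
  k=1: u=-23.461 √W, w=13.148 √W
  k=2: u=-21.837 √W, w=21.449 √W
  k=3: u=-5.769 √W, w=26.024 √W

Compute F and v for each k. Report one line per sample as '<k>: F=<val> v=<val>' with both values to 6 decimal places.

0: F=-8.082170 v=-5.795354
1: F=-43.005837 v=-4.389504
2: F=-50.849536 v=-0.165144
3: F=-37.348318 v=8.621101

k=0: u−w=-6.880000, u+w=-13.616000; √(b/2)=1.174734, √(2b)=2.349468; F=1.174734×(-6.88)=-8.082170, v=-13.616000/2.349468=-5.795354
k=1: u−w=-36.609000, u+w=-10.313000; √(b/2)=1.174734, √(2b)=2.349468; F=1.174734×(-36.609)=-43.005837, v=-10.313000/2.349468=-4.389504
k=2: u−w=-43.286000, u+w=-0.388000; √(b/2)=1.174734, √(2b)=2.349468; F=1.174734×(-43.286)=-50.849536, v=-0.388000/2.349468=-0.165144
k=3: u−w=-31.793000, u+w=20.255000; √(b/2)=1.174734, √(2b)=2.349468; F=1.174734×(-31.793)=-37.348318, v=20.255000/2.349468=8.621101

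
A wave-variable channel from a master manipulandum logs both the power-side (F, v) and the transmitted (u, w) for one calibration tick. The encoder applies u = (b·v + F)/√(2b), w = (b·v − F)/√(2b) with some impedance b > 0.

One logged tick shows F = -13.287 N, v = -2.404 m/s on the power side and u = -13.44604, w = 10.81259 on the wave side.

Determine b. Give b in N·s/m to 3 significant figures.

b = 0.6 N·s/m

u + w = -2.6334;  u + w = √(2b)·v, so √(2b) = -2.6334/(-2.404) = 1.0954.
b = (√(2b))²/2 = 1.2000/2 = 0.6000.
(Check via u − w = 2F/√(2b): u − w = -24.2586, 2F/√(2b) = -24.2586.)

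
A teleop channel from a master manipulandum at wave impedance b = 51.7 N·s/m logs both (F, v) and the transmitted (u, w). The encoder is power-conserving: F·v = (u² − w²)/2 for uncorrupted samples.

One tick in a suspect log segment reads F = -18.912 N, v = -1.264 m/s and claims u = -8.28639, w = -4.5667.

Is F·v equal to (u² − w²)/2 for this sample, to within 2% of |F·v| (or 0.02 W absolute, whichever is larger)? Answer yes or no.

F·v = (-18.912)×(-1.264) = 23.9048 W.
(u² − w²)/2 = (68.6643 − 20.8547)/2 = 23.9048 W.
|Δ| = 0.0000;  2% of max(1, |F·v|) = 0.4781.

yes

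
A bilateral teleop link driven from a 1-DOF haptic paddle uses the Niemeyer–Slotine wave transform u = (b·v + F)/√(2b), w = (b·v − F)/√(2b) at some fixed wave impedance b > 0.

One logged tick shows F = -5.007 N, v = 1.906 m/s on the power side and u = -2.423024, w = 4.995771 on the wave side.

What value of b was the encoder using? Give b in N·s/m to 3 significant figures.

b = 0.911 N·s/m

u + w = 2.572747;  u + w = √(2b)·v, so √(2b) = 2.572747/1.906 = 1.349815.
b = (√(2b))²/2 = 1.822000/2 = 0.911000.
(Check via u − w = 2F/√(2b): u − w = -7.418795, 2F/√(2b) = -7.418796.)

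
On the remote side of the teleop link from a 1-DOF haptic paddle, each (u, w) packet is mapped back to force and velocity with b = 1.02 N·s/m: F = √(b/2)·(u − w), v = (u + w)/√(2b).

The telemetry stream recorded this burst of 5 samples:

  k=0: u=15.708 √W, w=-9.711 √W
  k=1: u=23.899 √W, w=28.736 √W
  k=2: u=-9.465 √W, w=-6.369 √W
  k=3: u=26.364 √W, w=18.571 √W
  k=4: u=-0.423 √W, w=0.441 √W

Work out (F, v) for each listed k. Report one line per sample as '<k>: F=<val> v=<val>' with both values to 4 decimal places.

0: F=18.1528 v=4.1987
1: F=-3.4543 v=36.8519
2: F=-2.2110 v=-11.0860
3: F=5.5653 v=31.4608
4: F=-0.6170 v=0.0126

k=0: u−w=25.4190, u+w=5.9970; √(b/2)=0.7141, √(2b)=1.4283; F=0.7141×25.419=18.1528, v=5.9970/1.4283=4.1987
k=1: u−w=-4.8370, u+w=52.6350; √(b/2)=0.7141, √(2b)=1.4283; F=0.7141×(-4.837)=-3.4543, v=52.6350/1.4283=36.8519
k=2: u−w=-3.0960, u+w=-15.8340; √(b/2)=0.7141, √(2b)=1.4283; F=0.7141×(-3.096)=-2.2110, v=-15.8340/1.4283=-11.0860
k=3: u−w=7.7930, u+w=44.9350; √(b/2)=0.7141, √(2b)=1.4283; F=0.7141×7.793=5.5653, v=44.9350/1.4283=31.4608
k=4: u−w=-0.8640, u+w=0.0180; √(b/2)=0.7141, √(2b)=1.4283; F=0.7141×(-0.864)=-0.6170, v=0.0180/1.4283=0.0126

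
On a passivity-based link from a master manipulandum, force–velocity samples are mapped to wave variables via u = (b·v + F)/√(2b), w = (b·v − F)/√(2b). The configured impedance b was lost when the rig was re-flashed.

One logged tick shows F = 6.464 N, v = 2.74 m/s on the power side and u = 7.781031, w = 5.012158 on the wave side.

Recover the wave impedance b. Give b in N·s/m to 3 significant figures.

b = 10.9 N·s/m

u + w = 12.793189;  u + w = √(2b)·v, so √(2b) = 12.793189/2.74 = 4.669047.
b = (√(2b))²/2 = 21.800001/2 = 10.900000.
(Check via u − w = 2F/√(2b): u − w = 2.768873, 2F/√(2b) = 2.768873.)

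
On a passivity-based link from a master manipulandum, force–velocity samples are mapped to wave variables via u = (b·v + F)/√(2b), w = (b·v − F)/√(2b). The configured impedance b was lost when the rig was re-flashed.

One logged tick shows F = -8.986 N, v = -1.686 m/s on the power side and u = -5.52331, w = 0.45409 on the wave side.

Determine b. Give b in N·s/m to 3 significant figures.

u + w = -5.06922;  u + w = √(2b)·v, so √(2b) = -5.06922/(-1.686) = 3.00665.
b = (√(2b))²/2 = 9.03997/2 = 4.51999.
(Check via u − w = 2F/√(2b): u − w = -5.97740, 2F/√(2b) = -5.97741.)

b = 4.52 N·s/m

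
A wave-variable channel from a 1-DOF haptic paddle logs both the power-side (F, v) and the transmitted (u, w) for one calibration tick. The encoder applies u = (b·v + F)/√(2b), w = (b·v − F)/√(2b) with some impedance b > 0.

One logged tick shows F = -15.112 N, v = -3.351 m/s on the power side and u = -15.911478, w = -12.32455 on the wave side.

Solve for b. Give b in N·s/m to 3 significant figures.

u + w = -28.236028;  u + w = √(2b)·v, so √(2b) = -28.236028/(-3.351) = 8.426150.
b = (√(2b))²/2 = 71.000001/2 = 35.500000.
(Check via u − w = 2F/√(2b): u − w = -3.586928, 2F/√(2b) = -3.586929.)

b = 35.5 N·s/m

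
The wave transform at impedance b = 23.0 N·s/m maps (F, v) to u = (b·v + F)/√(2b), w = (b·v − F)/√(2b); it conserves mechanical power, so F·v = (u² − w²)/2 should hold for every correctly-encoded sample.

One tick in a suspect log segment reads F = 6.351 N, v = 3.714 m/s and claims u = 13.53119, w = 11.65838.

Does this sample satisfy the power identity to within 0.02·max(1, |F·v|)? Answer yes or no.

F·v = 6.351×3.714 = 23.58761 W.
(u² − w²)/2 = (183.09310 − 135.91782)/2 = 23.58764 W.
|Δ| = 0.00003;  2% of max(1, |F·v|) = 0.47175.

yes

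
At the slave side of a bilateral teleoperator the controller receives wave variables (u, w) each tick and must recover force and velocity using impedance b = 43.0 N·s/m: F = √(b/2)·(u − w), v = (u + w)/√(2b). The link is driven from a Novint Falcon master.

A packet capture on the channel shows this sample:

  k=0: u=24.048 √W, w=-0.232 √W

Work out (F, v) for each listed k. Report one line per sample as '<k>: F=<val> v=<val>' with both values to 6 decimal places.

0: F=112.581729 v=2.568145

k=0: u−w=24.280000, u+w=23.816000; √(b/2)=4.636809, √(2b)=9.273618; F=4.636809×24.28=112.581729, v=23.816000/9.273618=2.568145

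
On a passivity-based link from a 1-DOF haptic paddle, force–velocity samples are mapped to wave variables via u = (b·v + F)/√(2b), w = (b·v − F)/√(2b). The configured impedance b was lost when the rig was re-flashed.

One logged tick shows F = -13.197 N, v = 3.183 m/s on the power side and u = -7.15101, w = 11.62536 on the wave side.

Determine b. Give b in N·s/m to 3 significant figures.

u + w = 4.4744;  u + w = √(2b)·v, so √(2b) = 4.4744/3.183 = 1.4057.
b = (√(2b))²/2 = 1.9760/2 = 0.9880.
(Check via u − w = 2F/√(2b): u − w = -18.7764, 2F/√(2b) = -18.7764.)

b = 0.988 N·s/m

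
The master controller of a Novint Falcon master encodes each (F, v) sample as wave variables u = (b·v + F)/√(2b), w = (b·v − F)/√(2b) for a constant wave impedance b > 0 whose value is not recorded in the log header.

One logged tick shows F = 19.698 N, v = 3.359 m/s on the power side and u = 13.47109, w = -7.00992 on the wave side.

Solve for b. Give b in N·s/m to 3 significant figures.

b = 1.85 N·s/m

u + w = 6.4612;  u + w = √(2b)·v, so √(2b) = 6.4612/3.359 = 1.9235.
b = (√(2b))²/2 = 3.7000/2 = 1.8500.
(Check via u − w = 2F/√(2b): u − w = 20.4810, 2F/√(2b) = 20.4810.)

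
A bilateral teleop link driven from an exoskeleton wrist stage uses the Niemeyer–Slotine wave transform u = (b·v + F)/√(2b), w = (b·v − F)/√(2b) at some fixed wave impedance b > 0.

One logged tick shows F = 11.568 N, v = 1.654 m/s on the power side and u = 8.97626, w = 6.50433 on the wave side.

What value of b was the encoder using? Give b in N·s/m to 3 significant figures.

b = 43.8 N·s/m

u + w = 15.48059;  u + w = √(2b)·v, so √(2b) = 15.48059/1.654 = 9.35949.
b = (√(2b))²/2 = 87.59998/2 = 43.79999.
(Check via u − w = 2F/√(2b): u − w = 2.47193, 2F/√(2b) = 2.47193.)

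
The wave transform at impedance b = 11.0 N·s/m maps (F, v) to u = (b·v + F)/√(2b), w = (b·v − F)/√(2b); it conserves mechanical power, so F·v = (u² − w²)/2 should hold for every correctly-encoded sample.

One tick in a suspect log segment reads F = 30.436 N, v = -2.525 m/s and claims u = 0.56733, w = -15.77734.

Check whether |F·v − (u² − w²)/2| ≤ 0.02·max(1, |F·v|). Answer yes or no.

no

F·v = 30.436×(-2.525) = -76.8509 W.
(u² − w²)/2 = (0.3219 − 248.9245)/2 = -124.3013 W.
|Δ| = 47.4504;  2% of max(1, |F·v|) = 1.5370.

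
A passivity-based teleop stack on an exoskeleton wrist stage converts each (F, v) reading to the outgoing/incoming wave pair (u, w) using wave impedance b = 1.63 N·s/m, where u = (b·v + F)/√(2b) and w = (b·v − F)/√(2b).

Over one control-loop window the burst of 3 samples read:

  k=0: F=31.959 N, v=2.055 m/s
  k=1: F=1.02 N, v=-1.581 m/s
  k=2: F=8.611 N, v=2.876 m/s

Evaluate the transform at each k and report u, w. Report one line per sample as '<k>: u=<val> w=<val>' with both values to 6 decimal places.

k=0: b·v=1.63×2.055=3.349650; √(2b)=1.805547; u=(3.349650+31.959)/1.805547=19.555653, w=(3.349650−31.959)/1.805547=-15.845253
k=1: b·v=1.63×(-1.581)=-2.577030; √(2b)=1.805547; u=(-2.577030+1.02)/1.805547=-0.862359, w=(-2.577030−1.02)/1.805547=-1.992211
k=2: b·v=1.63×2.876=4.687880; √(2b)=1.805547; u=(4.687880+8.611)/1.805547=7.365568, w=(4.687880−8.611)/1.805547=-2.172815

0: u=19.555653 w=-15.845253
1: u=-0.862359 w=-1.992211
2: u=7.365568 w=-2.172815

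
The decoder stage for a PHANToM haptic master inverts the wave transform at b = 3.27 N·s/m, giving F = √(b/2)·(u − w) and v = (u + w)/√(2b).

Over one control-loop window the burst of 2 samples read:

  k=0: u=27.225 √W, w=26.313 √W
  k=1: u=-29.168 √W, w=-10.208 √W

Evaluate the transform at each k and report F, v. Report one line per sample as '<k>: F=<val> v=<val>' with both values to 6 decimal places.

0: F=1.166148 v=20.935015
1: F=-24.243606 v=-15.397234

k=0: u−w=0.912000, u+w=53.538000; √(b/2)=1.278671, √(2b)=2.557342; F=1.278671×0.912=1.166148, v=53.538000/2.557342=20.935015
k=1: u−w=-18.960000, u+w=-39.376000; √(b/2)=1.278671, √(2b)=2.557342; F=1.278671×(-18.96)=-24.243606, v=-39.376000/2.557342=-15.397234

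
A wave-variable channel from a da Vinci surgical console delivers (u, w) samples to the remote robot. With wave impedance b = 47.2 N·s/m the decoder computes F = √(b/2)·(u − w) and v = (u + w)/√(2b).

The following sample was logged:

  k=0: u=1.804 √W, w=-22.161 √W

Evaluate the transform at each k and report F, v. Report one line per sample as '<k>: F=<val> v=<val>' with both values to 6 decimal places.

k=0: u−w=23.965000, u+w=-20.357000; √(b/2)=4.857983, √(2b)=9.715966; F=4.857983×23.965=116.421565, v=-20.357000/9.715966=-2.095211

0: F=116.421565 v=-2.095211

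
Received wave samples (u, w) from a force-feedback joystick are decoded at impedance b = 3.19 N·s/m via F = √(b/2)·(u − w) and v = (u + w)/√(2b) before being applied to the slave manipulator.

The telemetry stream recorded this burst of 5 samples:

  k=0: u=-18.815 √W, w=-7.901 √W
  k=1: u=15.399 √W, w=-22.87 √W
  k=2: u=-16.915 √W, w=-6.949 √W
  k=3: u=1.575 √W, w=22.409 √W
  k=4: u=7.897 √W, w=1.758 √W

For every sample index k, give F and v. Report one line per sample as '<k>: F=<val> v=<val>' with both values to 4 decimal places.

k=0: u−w=-10.9140, u+w=-26.7160; √(b/2)=1.2629, √(2b)=2.5259; F=1.2629×(-10.914)=-13.7837, v=-26.7160/2.5259=-10.5770
k=1: u−w=38.2690, u+w=-7.4710; √(b/2)=1.2629, √(2b)=2.5259; F=1.2629×38.269=48.3312, v=-7.4710/2.5259=-2.9578
k=2: u−w=-9.9660, u+w=-23.8640; √(b/2)=1.2629, √(2b)=2.5259; F=1.2629×(-9.966)=-12.5864, v=-23.8640/2.5259=-9.4478
k=3: u−w=-20.8340, u+w=23.9840; √(b/2)=1.2629, √(2b)=2.5259; F=1.2629×(-20.834)=-26.3119, v=23.9840/2.5259=9.4954
k=4: u−w=6.1390, u+w=9.6550; √(b/2)=1.2629, √(2b)=2.5259; F=1.2629×6.139=7.7531, v=9.6550/2.5259=3.8225

0: F=-13.7837 v=-10.5770
1: F=48.3312 v=-2.9578
2: F=-12.5864 v=-9.4478
3: F=-26.3119 v=9.4954
4: F=7.7531 v=3.8225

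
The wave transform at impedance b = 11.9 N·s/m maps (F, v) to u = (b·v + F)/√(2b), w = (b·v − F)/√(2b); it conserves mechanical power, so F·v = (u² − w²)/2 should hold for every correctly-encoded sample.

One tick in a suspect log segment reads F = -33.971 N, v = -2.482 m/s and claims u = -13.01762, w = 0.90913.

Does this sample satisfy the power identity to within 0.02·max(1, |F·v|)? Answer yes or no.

yes

F·v = (-33.971)×(-2.482) = 84.31602 W.
(u² − w²)/2 = (169.45843 − 0.82652)/2 = 84.31596 W.
|Δ| = 0.00007;  2% of max(1, |F·v|) = 1.68632.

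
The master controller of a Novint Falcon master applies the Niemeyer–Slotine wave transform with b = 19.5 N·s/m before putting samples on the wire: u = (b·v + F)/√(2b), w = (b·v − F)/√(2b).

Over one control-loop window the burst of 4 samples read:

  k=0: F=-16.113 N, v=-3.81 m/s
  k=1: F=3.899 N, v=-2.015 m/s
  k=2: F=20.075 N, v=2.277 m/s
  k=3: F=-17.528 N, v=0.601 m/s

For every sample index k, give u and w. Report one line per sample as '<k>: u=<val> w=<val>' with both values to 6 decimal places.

k=0: b·v=19.5×(-3.81)=-74.295000; √(2b)=6.244998; u=(-74.295000+(-16.113))/6.244998=-14.476866, w=(-74.295000−(-16.113))/6.244998=-9.316576
k=1: b·v=19.5×(-2.015)=-39.292500; √(2b)=6.244998; u=(-39.292500+3.899)/6.244998=-5.667496, w=(-39.292500−3.899)/6.244998=-6.916175
k=2: b·v=19.5×2.277=44.401500; √(2b)=6.244998; u=(44.401500+20.075)/6.244998=10.324503, w=(44.401500−20.075)/6.244998=3.895358
k=3: b·v=19.5×0.601=11.719500; √(2b)=6.244998; u=(11.719500+(-17.528))/6.244998=-0.930104, w=(11.719500−(-17.528))/6.244998=4.683348

0: u=-14.476866 w=-9.316576
1: u=-5.667496 w=-6.916175
2: u=10.324503 w=3.895358
3: u=-0.930104 w=4.683348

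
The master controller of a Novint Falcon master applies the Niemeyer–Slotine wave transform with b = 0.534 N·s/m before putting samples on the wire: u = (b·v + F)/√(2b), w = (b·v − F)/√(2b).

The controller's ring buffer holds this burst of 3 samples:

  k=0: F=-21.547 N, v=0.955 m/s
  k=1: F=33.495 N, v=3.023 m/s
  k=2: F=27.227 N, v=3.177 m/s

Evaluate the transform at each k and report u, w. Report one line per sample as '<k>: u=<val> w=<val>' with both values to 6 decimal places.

k=0: b·v=0.534×0.955=0.509970; √(2b)=1.033441; u=(0.509970+(-21.547))/1.033441=-20.356298, w=(0.509970−(-21.547))/1.033441=21.343234
k=1: b·v=0.534×3.023=1.614282; √(2b)=1.033441; u=(1.614282+33.495)/1.033441=33.973190, w=(1.614282−33.495)/1.033441=-30.849098
k=2: b·v=0.534×3.177=1.696518; √(2b)=1.033441; u=(1.696518+27.227)/1.033441=27.987589, w=(1.696518−27.227)/1.033441=-24.704348

0: u=-20.356298 w=21.343234
1: u=33.973190 w=-30.849098
2: u=27.987589 w=-24.704348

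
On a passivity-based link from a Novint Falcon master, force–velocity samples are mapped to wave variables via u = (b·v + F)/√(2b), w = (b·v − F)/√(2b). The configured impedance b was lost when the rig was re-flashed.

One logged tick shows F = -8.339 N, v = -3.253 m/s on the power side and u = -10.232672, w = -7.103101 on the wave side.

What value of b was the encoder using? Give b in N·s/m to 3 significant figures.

u + w = -17.335773;  u + w = √(2b)·v, so √(2b) = -17.335773/(-3.253) = 5.329165.
b = (√(2b))²/2 = 28.399997/2 = 14.199999.
(Check via u − w = 2F/√(2b): u − w = -3.129571, 2F/√(2b) = -3.129571.)

b = 14.2 N·s/m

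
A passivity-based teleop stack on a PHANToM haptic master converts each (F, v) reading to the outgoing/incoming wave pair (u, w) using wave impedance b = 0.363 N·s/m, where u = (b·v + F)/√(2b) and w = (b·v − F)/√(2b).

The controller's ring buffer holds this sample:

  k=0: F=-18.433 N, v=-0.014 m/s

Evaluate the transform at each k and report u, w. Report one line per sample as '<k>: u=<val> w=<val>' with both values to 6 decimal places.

k=0: b·v=0.363×(-0.014)=-0.005082; √(2b)=0.852056; u=(-0.005082+(-18.433))/0.852056=-21.639510, w=(-0.005082−(-18.433))/0.852056=21.627582

0: u=-21.639510 w=21.627582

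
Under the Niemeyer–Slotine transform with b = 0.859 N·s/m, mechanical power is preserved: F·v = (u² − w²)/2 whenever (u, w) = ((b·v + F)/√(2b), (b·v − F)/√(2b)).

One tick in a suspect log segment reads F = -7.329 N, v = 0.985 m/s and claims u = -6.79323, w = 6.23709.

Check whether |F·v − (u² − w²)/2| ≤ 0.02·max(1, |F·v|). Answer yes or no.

F·v = (-7.329)×0.985 = -7.21906 W.
(u² − w²)/2 = (46.14797 − 38.90129)/2 = 3.62334 W.
|Δ| = 10.84241;  2% of max(1, |F·v|) = 0.14438.

no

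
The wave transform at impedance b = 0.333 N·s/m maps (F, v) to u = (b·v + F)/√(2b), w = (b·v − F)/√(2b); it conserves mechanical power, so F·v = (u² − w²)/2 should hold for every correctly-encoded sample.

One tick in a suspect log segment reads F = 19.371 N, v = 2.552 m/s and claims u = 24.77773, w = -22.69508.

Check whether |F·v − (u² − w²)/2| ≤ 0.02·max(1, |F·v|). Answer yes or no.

F·v = 19.371×2.552 = 49.43479 W.
(u² − w²)/2 = (613.93590 − 515.06666)/2 = 49.43462 W.
|Δ| = 0.00017;  2% of max(1, |F·v|) = 0.98870.

yes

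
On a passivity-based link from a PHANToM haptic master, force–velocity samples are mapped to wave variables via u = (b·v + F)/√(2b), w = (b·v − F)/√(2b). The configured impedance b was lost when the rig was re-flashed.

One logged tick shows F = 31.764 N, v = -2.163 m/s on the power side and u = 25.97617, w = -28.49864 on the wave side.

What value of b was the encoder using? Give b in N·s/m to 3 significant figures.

u + w = -2.52247;  u + w = √(2b)·v, so √(2b) = -2.52247/(-2.163) = 1.16619.
b = (√(2b))²/2 = 1.36000/2 = 0.68000.
(Check via u − w = 2F/√(2b): u − w = 54.47481, 2F/√(2b) = 54.47481.)

b = 0.68 N·s/m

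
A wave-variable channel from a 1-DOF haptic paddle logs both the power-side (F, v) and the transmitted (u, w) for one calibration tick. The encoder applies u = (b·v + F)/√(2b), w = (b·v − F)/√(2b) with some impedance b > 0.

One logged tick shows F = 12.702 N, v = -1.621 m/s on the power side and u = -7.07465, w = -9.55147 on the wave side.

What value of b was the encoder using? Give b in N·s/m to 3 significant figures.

b = 52.6 N·s/m

u + w = -16.62612;  u + w = √(2b)·v, so √(2b) = -16.62612/(-1.621) = 10.25671.
b = (√(2b))²/2 = 105.20001/2 = 52.60001.
(Check via u − w = 2F/√(2b): u − w = 2.47682, 2F/√(2b) = 2.47682.)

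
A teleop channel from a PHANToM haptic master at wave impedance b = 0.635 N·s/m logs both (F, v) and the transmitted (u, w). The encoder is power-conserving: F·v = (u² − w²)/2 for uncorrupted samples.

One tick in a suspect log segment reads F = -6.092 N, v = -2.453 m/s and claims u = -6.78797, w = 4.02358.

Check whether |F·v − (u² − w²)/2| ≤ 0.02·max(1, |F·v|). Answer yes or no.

yes

F·v = (-6.092)×(-2.453) = 14.9437 W.
(u² − w²)/2 = (46.0765 − 16.1892)/2 = 14.9437 W.
|Δ| = 0.0000;  2% of max(1, |F·v|) = 0.2989.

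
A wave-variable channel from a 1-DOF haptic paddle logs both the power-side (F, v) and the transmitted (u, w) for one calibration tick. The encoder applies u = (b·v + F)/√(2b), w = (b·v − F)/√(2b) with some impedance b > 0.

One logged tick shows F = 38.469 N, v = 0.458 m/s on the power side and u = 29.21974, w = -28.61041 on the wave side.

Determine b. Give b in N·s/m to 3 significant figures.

u + w = 0.6093;  u + w = √(2b)·v, so √(2b) = 0.6093/0.458 = 1.3304.
b = (√(2b))²/2 = 1.7700/2 = 0.8850.
(Check via u − w = 2F/√(2b): u − w = 57.8302, 2F/√(2b) = 57.8301.)

b = 0.885 N·s/m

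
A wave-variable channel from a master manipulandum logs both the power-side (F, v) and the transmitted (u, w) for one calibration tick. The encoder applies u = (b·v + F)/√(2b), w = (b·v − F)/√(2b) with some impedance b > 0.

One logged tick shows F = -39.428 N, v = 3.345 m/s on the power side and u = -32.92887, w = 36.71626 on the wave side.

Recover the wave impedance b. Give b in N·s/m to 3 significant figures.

u + w = 3.78739;  u + w = √(2b)·v, so √(2b) = 3.78739/3.345 = 1.13225.
b = (√(2b))²/2 = 1.28200/2 = 0.64100.
(Check via u − w = 2F/√(2b): u − w = -69.64513, 2F/√(2b) = -69.64514.)

b = 0.641 N·s/m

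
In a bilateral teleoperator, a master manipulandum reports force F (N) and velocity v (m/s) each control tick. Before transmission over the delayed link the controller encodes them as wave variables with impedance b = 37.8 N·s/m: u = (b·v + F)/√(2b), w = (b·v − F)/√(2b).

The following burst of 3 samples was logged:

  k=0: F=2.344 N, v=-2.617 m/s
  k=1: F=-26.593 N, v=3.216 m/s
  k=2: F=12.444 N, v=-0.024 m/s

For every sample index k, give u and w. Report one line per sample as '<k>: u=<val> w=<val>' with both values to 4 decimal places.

0: u=-11.1076 w=-11.6468
1: u=10.9228 w=17.0398
2: u=1.3269 w=-1.5355

k=0: b·v=37.8×(-2.617)=-98.9226; √(2b)=8.6948; u=(-98.9226+2.344)/8.6948=-11.1076, w=(-98.9226−2.344)/8.6948=-11.6468
k=1: b·v=37.8×3.216=121.5648; √(2b)=8.6948; u=(121.5648+(-26.593))/8.6948=10.9228, w=(121.5648−(-26.593))/8.6948=17.0398
k=2: b·v=37.8×(-0.024)=-0.9072; √(2b)=8.6948; u=(-0.9072+12.444)/8.6948=1.3269, w=(-0.9072−12.444)/8.6948=-1.5355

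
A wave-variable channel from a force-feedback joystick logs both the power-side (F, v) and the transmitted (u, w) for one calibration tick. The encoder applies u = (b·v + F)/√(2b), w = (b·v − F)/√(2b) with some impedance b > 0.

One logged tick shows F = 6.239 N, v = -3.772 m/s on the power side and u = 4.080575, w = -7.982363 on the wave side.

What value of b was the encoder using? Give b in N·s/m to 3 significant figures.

b = 0.535 N·s/m

u + w = -3.901788;  u + w = √(2b)·v, so √(2b) = -3.901788/(-3.772) = 1.034408.
b = (√(2b))²/2 = 1.070000/2 = 0.535000.
(Check via u − w = 2F/√(2b): u − w = 12.062938, 2F/√(2b) = 12.062935.)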